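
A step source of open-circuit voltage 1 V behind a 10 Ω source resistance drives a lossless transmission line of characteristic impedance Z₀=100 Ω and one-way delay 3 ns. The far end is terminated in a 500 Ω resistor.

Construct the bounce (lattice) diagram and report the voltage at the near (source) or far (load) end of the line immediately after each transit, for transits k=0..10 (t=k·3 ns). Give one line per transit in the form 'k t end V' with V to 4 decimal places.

Γ_L=0.666667, Γ_S=-0.818182; launch V₁=1·100/110=0.909091
k=0 src: V=0.9091
k=1 load: inc=0.909091, refl=0.909091·0.666667=0.6061; V=0.000000+0.909091+0.606061=1.5152
k=2 src: inc=0.606061, refl=0.606061·-0.818182=-0.4959; V=0.909091+0.606061+-0.495868=1.0193
k=3 load: inc=-0.495868, refl=-0.495868·0.666667=-0.3306; V=1.515152+-0.495868+-0.330579=0.6887
k=4 src: inc=-0.330579, refl=-0.330579·-0.818182=0.2705; V=1.019284+-0.330579+0.270473=0.9592
k=5 load: inc=0.270473, refl=0.270473·0.666667=0.1803; V=0.688705+0.270473+0.180316=1.1395
k=6 src: inc=0.180316, refl=0.180316·-0.818182=-0.1475; V=0.959179+0.180316+-0.147531=0.9920
k=7 load: inc=-0.147531, refl=-0.147531·0.666667=-0.0984; V=1.139494+-0.147531+-0.098354=0.8936
k=8 src: inc=-0.098354, refl=-0.098354·-0.818182=0.0805; V=0.991963+-0.098354+0.080471=0.9741
k=9 load: inc=0.080471, refl=0.080471·0.666667=0.0536; V=0.893609+0.080471+0.053648=1.0277
k=10 src: inc=0.053648, refl=0.053648·-0.818182=-0.0439; V=0.974081+0.053648+-0.043893=0.9838

0 0 source 0.9091
1 3 load 1.5152
2 6 source 1.0193
3 9 load 0.6887
4 12 source 0.9592
5 15 load 1.1395
6 18 source 0.9920
7 21 load 0.8936
8 24 source 0.9741
9 27 load 1.0277
10 30 source 0.9838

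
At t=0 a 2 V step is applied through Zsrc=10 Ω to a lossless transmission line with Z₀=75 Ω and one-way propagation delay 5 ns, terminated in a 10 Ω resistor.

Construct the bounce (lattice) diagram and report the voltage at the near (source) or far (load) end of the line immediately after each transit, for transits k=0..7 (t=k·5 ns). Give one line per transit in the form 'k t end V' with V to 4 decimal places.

Γ_L=-0.764706, Γ_S=-0.764706; launch V₁=2·75/85=1.764706
k=0 src: V=1.7647
k=1 load: inc=1.764706, refl=1.764706·-0.764706=-1.3495; V=0.000000+1.764706+-1.349481=0.4152
k=2 src: inc=-1.349481, refl=-1.349481·-0.764706=1.0320; V=1.764706+-1.349481+1.031956=1.4472
k=3 load: inc=1.031956, refl=1.031956·-0.764706=-0.7891; V=0.415225+1.031956+-0.789143=0.6580
k=4 src: inc=-0.789143, refl=-0.789143·-0.764706=0.6035; V=1.447181+-0.789143+0.603462=1.2615
k=5 load: inc=0.603462, refl=0.603462·-0.764706=-0.4615; V=0.658038+0.603462+-0.461471=0.8000
k=6 src: inc=-0.461471, refl=-0.461471·-0.764706=0.3529; V=1.261500+-0.461471+0.352890=1.1529
k=7 load: inc=0.352890, refl=0.352890·-0.764706=-0.2699; V=0.800029+0.352890+-0.269857=0.8831

0 0 source 1.7647
1 5 load 0.4152
2 10 source 1.4472
3 15 load 0.6580
4 20 source 1.2615
5 25 load 0.8000
6 30 source 1.1529
7 35 load 0.8831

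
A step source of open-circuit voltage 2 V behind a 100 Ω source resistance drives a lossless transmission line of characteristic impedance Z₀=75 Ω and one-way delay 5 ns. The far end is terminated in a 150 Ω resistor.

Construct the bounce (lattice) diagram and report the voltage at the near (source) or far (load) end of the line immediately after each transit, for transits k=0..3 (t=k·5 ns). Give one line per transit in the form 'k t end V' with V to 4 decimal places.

Γ_L=0.333333, Γ_S=0.142857; launch V₁=2·75/175=0.857143
k=0 src: V=0.8571
k=1 load: inc=0.857143, refl=0.857143·0.333333=0.2857; V=0.000000+0.857143+0.285714=1.1429
k=2 src: inc=0.285714, refl=0.285714·0.142857=0.0408; V=0.857143+0.285714+0.040816=1.1837
k=3 load: inc=0.040816, refl=0.040816·0.333333=0.0136; V=1.142857+0.040816+0.013605=1.1973

0 0 source 0.8571
1 5 load 1.1429
2 10 source 1.1837
3 15 load 1.1973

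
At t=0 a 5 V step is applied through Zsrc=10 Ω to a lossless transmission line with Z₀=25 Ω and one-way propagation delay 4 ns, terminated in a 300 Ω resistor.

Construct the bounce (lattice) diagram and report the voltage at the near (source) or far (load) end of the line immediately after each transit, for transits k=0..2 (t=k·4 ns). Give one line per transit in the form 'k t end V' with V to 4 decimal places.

Γ_L=0.846154, Γ_S=-0.428571; launch V₁=5·25/35=3.571429
k=0 src: V=3.5714
k=1 load: inc=3.571429, refl=3.571429·0.846154=3.0220; V=0.000000+3.571429+3.021978=6.5934
k=2 src: inc=3.021978, refl=3.021978·-0.428571=-1.2951; V=3.571429+3.021978+-1.295133=5.2983

0 0 source 3.5714
1 4 load 6.5934
2 8 source 5.2983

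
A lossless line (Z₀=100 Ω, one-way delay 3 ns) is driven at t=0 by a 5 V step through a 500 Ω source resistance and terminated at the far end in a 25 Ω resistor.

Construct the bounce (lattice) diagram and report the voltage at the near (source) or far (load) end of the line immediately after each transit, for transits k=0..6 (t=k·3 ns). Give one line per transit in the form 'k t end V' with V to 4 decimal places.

0 0 source 0.8333
1 3 load 0.3333
2 6 source 0.0000
3 9 load 0.2000
4 12 source 0.3333
5 15 load 0.2533
6 18 source 0.2000

Γ_L=-0.600000, Γ_S=0.666667; launch V₁=5·100/600=0.833333
k=0 src: V=0.8333
k=1 load: inc=0.833333, refl=0.833333·-0.600000=-0.5000; V=0.000000+0.833333+-0.500000=0.3333
k=2 src: inc=-0.500000, refl=-0.500000·0.666667=-0.3333; V=0.833333+-0.500000+-0.333333=0.0000
k=3 load: inc=-0.333333, refl=-0.333333·-0.600000=0.2000; V=0.333333+-0.333333+0.200000=0.2000
k=4 src: inc=0.200000, refl=0.200000·0.666667=0.1333; V=0.000000+0.200000+0.133333=0.3333
k=5 load: inc=0.133333, refl=0.133333·-0.600000=-0.0800; V=0.200000+0.133333+-0.080000=0.2533
k=6 src: inc=-0.080000, refl=-0.080000·0.666667=-0.0533; V=0.333333+-0.080000+-0.053333=0.2000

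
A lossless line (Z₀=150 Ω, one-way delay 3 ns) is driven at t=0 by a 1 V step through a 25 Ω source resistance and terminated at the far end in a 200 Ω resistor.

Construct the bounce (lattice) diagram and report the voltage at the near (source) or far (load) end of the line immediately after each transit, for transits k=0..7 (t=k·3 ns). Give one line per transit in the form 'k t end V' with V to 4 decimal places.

Γ_L=0.142857, Γ_S=-0.714286; launch V₁=1·150/175=0.857143
k=0 src: V=0.8571
k=1 load: inc=0.857143, refl=0.857143·0.142857=0.1224; V=0.000000+0.857143+0.122449=0.9796
k=2 src: inc=0.122449, refl=0.122449·-0.714286=-0.0875; V=0.857143+0.122449+-0.087464=0.8921
k=3 load: inc=-0.087464, refl=-0.087464·0.142857=-0.0125; V=0.979592+-0.087464+-0.012495=0.8796
k=4 src: inc=-0.012495, refl=-0.012495·-0.714286=0.0089; V=0.892128+-0.012495+0.008925=0.8886
k=5 load: inc=0.008925, refl=0.008925·0.142857=0.0013; V=0.879633+0.008925+0.001275=0.8898
k=6 src: inc=0.001275, refl=0.001275·-0.714286=-0.0009; V=0.888558+0.001275+-0.000911=0.8889
k=7 load: inc=-0.000911, refl=-0.000911·0.142857=-0.0001; V=0.889833+-0.000911+-0.000130=0.8888

0 0 source 0.8571
1 3 load 0.9796
2 6 source 0.8921
3 9 load 0.8796
4 12 source 0.8886
5 15 load 0.8898
6 18 source 0.8889
7 21 load 0.8888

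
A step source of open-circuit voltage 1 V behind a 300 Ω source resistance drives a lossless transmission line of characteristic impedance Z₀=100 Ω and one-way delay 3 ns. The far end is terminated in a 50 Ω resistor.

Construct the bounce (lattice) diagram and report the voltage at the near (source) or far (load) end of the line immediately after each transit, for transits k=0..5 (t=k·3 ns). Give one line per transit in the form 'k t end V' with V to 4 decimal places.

Γ_L=-0.333333, Γ_S=0.500000; launch V₁=1·100/400=0.250000
k=0 src: V=0.2500
k=1 load: inc=0.250000, refl=0.250000·-0.333333=-0.0833; V=0.000000+0.250000+-0.083333=0.1667
k=2 src: inc=-0.083333, refl=-0.083333·0.500000=-0.0417; V=0.250000+-0.083333+-0.041667=0.1250
k=3 load: inc=-0.041667, refl=-0.041667·-0.333333=0.0139; V=0.166667+-0.041667+0.013889=0.1389
k=4 src: inc=0.013889, refl=0.013889·0.500000=0.0069; V=0.125000+0.013889+0.006944=0.1458
k=5 load: inc=0.006944, refl=0.006944·-0.333333=-0.0023; V=0.138889+0.006944+-0.002315=0.1435

0 0 source 0.2500
1 3 load 0.1667
2 6 source 0.1250
3 9 load 0.1389
4 12 source 0.1458
5 15 load 0.1435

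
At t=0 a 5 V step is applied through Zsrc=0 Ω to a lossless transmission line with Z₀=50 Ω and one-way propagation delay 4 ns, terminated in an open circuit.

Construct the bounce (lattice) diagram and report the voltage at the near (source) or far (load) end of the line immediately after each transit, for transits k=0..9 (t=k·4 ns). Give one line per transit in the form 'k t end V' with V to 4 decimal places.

0 0 source 5.0000
1 4 load 10.0000
2 8 source 5.0000
3 12 load 0.0000
4 16 source 5.0000
5 20 load 10.0000
6 24 source 5.0000
7 28 load 0.0000
8 32 source 5.0000
9 36 load 10.0000

Γ_L=1.000000, Γ_S=-1.000000; launch V₁=5·50/50=5.000000
k=0 src: V=5.0000
k=1 load: inc=5.000000, refl=5.000000·1.000000=5.0000; V=0.000000+5.000000+5.000000=10.0000
k=2 src: inc=5.000000, refl=5.000000·-1.000000=-5.0000; V=5.000000+5.000000+-5.000000=5.0000
k=3 load: inc=-5.000000, refl=-5.000000·1.000000=-5.0000; V=10.000000+-5.000000+-5.000000=0.0000
k=4 src: inc=-5.000000, refl=-5.000000·-1.000000=5.0000; V=5.000000+-5.000000+5.000000=5.0000
k=5 load: inc=5.000000, refl=5.000000·1.000000=5.0000; V=0.000000+5.000000+5.000000=10.0000
k=6 src: inc=5.000000, refl=5.000000·-1.000000=-5.0000; V=5.000000+5.000000+-5.000000=5.0000
k=7 load: inc=-5.000000, refl=-5.000000·1.000000=-5.0000; V=10.000000+-5.000000+-5.000000=0.0000
k=8 src: inc=-5.000000, refl=-5.000000·-1.000000=5.0000; V=5.000000+-5.000000+5.000000=5.0000
k=9 load: inc=5.000000, refl=5.000000·1.000000=5.0000; V=0.000000+5.000000+5.000000=10.0000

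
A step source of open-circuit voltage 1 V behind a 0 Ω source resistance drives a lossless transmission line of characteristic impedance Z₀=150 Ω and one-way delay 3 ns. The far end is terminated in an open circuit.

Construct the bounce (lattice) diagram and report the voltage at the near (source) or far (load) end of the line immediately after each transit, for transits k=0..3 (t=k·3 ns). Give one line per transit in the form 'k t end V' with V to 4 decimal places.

0 0 source 1.0000
1 3 load 2.0000
2 6 source 1.0000
3 9 load 0.0000

Γ_L=1.000000, Γ_S=-1.000000; launch V₁=1·150/150=1.000000
k=0 src: V=1.0000
k=1 load: inc=1.000000, refl=1.000000·1.000000=1.0000; V=0.000000+1.000000+1.000000=2.0000
k=2 src: inc=1.000000, refl=1.000000·-1.000000=-1.0000; V=1.000000+1.000000+-1.000000=1.0000
k=3 load: inc=-1.000000, refl=-1.000000·1.000000=-1.0000; V=2.000000+-1.000000+-1.000000=0.0000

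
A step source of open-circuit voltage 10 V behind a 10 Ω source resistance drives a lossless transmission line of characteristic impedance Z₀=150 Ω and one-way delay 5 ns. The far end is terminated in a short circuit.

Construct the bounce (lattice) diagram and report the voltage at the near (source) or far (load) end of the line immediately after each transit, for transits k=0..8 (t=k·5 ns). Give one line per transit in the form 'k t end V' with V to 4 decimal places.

0 0 source 9.3750
1 5 load 0.0000
2 10 source 8.2031
3 15 load 0.0000
4 20 source 7.1777
5 25 load 0.0000
6 30 source 6.2805
7 35 load 0.0000
8 40 source 5.4955

Γ_L=-1.000000, Γ_S=-0.875000; launch V₁=10·150/160=9.375000
k=0 src: V=9.3750
k=1 load: inc=9.375000, refl=9.375000·-1.000000=-9.3750; V=0.000000+9.375000+-9.375000=0.0000
k=2 src: inc=-9.375000, refl=-9.375000·-0.875000=8.2031; V=9.375000+-9.375000+8.203125=8.2031
k=3 load: inc=8.203125, refl=8.203125·-1.000000=-8.2031; V=0.000000+8.203125+-8.203125=0.0000
k=4 src: inc=-8.203125, refl=-8.203125·-0.875000=7.1777; V=8.203125+-8.203125+7.177734=7.1777
k=5 load: inc=7.177734, refl=7.177734·-1.000000=-7.1777; V=0.000000+7.177734+-7.177734=0.0000
k=6 src: inc=-7.177734, refl=-7.177734·-0.875000=6.2805; V=7.177734+-7.177734+6.280518=6.2805
k=7 load: inc=6.280518, refl=6.280518·-1.000000=-6.2805; V=0.000000+6.280518+-6.280518=0.0000
k=8 src: inc=-6.280518, refl=-6.280518·-0.875000=5.4955; V=6.280518+-6.280518+5.495453=5.4955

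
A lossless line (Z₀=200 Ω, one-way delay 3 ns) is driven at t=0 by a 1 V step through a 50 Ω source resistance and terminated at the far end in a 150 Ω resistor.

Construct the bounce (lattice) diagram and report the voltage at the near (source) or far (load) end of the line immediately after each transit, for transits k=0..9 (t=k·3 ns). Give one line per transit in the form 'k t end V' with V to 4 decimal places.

0 0 source 0.8000
1 3 load 0.6857
2 6 source 0.7543
3 9 load 0.7445
4 12 source 0.7504
5 15 load 0.7495
6 18 source 0.7500
7 21 load 0.7500
8 24 source 0.7500
9 27 load 0.7500

Γ_L=-0.142857, Γ_S=-0.600000; launch V₁=1·200/250=0.800000
k=0 src: V=0.8000
k=1 load: inc=0.800000, refl=0.800000·-0.142857=-0.1143; V=0.000000+0.800000+-0.114286=0.6857
k=2 src: inc=-0.114286, refl=-0.114286·-0.600000=0.0686; V=0.800000+-0.114286+0.068571=0.7543
k=3 load: inc=0.068571, refl=0.068571·-0.142857=-0.0098; V=0.685714+0.068571+-0.009796=0.7445
k=4 src: inc=-0.009796, refl=-0.009796·-0.600000=0.0059; V=0.754286+-0.009796+0.005878=0.7504
k=5 load: inc=0.005878, refl=0.005878·-0.142857=-0.0008; V=0.744490+0.005878+-0.000840=0.7495
k=6 src: inc=-0.000840, refl=-0.000840·-0.600000=0.0005; V=0.750367+-0.000840+0.000504=0.7500
k=7 load: inc=0.000504, refl=0.000504·-0.142857=-0.0001; V=0.749528+0.000504+-0.000072=0.7500
k=8 src: inc=-0.000072, refl=-0.000072·-0.600000=0.0000; V=0.750031+-0.000072+0.000043=0.7500
k=9 load: inc=0.000043, refl=0.000043·-0.142857=-0.0000; V=0.749960+0.000043+-0.000006=0.7500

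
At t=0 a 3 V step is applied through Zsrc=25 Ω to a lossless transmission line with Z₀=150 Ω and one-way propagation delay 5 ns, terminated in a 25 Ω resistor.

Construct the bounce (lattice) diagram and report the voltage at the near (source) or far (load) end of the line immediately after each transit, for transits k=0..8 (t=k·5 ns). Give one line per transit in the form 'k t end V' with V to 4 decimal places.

Γ_L=-0.714286, Γ_S=-0.714286; launch V₁=3·150/175=2.571429
k=0 src: V=2.5714
k=1 load: inc=2.571429, refl=2.571429·-0.714286=-1.8367; V=0.000000+2.571429+-1.836735=0.7347
k=2 src: inc=-1.836735, refl=-1.836735·-0.714286=1.3120; V=2.571429+-1.836735+1.311953=2.0466
k=3 load: inc=1.311953, refl=1.311953·-0.714286=-0.9371; V=0.734694+1.311953+-0.937110=1.1095
k=4 src: inc=-0.937110, refl=-0.937110·-0.714286=0.6694; V=2.046647+-0.937110+0.669364=1.7789
k=5 load: inc=0.669364, refl=0.669364·-0.714286=-0.4781; V=1.109538+0.669364+-0.478117=1.3008
k=6 src: inc=-0.478117, refl=-0.478117·-0.714286=0.3415; V=1.778902+-0.478117+0.341512=1.6423
k=7 load: inc=0.341512, refl=0.341512·-0.714286=-0.2439; V=1.300785+0.341512+-0.243937=1.3984
k=8 src: inc=-0.243937, refl=-0.243937·-0.714286=0.1742; V=1.642297+-0.243937+0.174241=1.5726

0 0 source 2.5714
1 5 load 0.7347
2 10 source 2.0466
3 15 load 1.1095
4 20 source 1.7789
5 25 load 1.3008
6 30 source 1.6423
7 35 load 1.3984
8 40 source 1.5726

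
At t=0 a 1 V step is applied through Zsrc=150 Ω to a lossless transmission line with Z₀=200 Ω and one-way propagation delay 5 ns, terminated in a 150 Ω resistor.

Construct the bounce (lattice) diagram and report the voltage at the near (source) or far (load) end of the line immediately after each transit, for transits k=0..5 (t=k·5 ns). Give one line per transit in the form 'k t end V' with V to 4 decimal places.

0 0 source 0.5714
1 5 load 0.4898
2 10 source 0.5015
3 15 load 0.4998
4 20 source 0.5000
5 25 load 0.5000

Γ_L=-0.142857, Γ_S=-0.142857; launch V₁=1·200/350=0.571429
k=0 src: V=0.5714
k=1 load: inc=0.571429, refl=0.571429·-0.142857=-0.0816; V=0.000000+0.571429+-0.081633=0.4898
k=2 src: inc=-0.081633, refl=-0.081633·-0.142857=0.0117; V=0.571429+-0.081633+0.011662=0.5015
k=3 load: inc=0.011662, refl=0.011662·-0.142857=-0.0017; V=0.489796+0.011662+-0.001666=0.4998
k=4 src: inc=-0.001666, refl=-0.001666·-0.142857=0.0002; V=0.501458+-0.001666+0.000238=0.5000
k=5 load: inc=0.000238, refl=0.000238·-0.142857=-0.0000; V=0.499792+0.000238+-0.000034=0.5000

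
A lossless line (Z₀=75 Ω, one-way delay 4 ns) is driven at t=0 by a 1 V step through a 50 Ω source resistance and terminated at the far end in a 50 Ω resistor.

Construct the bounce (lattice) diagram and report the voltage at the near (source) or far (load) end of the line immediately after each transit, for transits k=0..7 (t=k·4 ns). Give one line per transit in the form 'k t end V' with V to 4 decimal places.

Γ_L=-0.200000, Γ_S=-0.200000; launch V₁=1·75/125=0.600000
k=0 src: V=0.6000
k=1 load: inc=0.600000, refl=0.600000·-0.200000=-0.1200; V=0.000000+0.600000+-0.120000=0.4800
k=2 src: inc=-0.120000, refl=-0.120000·-0.200000=0.0240; V=0.600000+-0.120000+0.024000=0.5040
k=3 load: inc=0.024000, refl=0.024000·-0.200000=-0.0048; V=0.480000+0.024000+-0.004800=0.4992
k=4 src: inc=-0.004800, refl=-0.004800·-0.200000=0.0010; V=0.504000+-0.004800+0.000960=0.5002
k=5 load: inc=0.000960, refl=0.000960·-0.200000=-0.0002; V=0.499200+0.000960+-0.000192=0.5000
k=6 src: inc=-0.000192, refl=-0.000192·-0.200000=0.0000; V=0.500160+-0.000192+0.000038=0.5000
k=7 load: inc=0.000038, refl=0.000038·-0.200000=-0.0000; V=0.499968+0.000038+-0.000008=0.5000

0 0 source 0.6000
1 4 load 0.4800
2 8 source 0.5040
3 12 load 0.4992
4 16 source 0.5002
5 20 load 0.5000
6 24 source 0.5000
7 28 load 0.5000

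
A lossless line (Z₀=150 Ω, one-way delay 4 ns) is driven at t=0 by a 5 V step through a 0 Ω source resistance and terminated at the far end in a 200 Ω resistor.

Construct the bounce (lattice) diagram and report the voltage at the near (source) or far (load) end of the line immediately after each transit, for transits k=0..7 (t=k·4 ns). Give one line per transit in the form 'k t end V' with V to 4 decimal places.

0 0 source 5.0000
1 4 load 5.7143
2 8 source 5.0000
3 12 load 4.8980
4 16 source 5.0000
5 20 load 5.0146
6 24 source 5.0000
7 28 load 4.9979

Γ_L=0.142857, Γ_S=-1.000000; launch V₁=5·150/150=5.000000
k=0 src: V=5.0000
k=1 load: inc=5.000000, refl=5.000000·0.142857=0.7143; V=0.000000+5.000000+0.714286=5.7143
k=2 src: inc=0.714286, refl=0.714286·-1.000000=-0.7143; V=5.000000+0.714286+-0.714286=5.0000
k=3 load: inc=-0.714286, refl=-0.714286·0.142857=-0.1020; V=5.714286+-0.714286+-0.102041=4.8980
k=4 src: inc=-0.102041, refl=-0.102041·-1.000000=0.1020; V=5.000000+-0.102041+0.102041=5.0000
k=5 load: inc=0.102041, refl=0.102041·0.142857=0.0146; V=4.897959+0.102041+0.014577=5.0146
k=6 src: inc=0.014577, refl=0.014577·-1.000000=-0.0146; V=5.000000+0.014577+-0.014577=5.0000
k=7 load: inc=-0.014577, refl=-0.014577·0.142857=-0.0021; V=5.014577+-0.014577+-0.002082=4.9979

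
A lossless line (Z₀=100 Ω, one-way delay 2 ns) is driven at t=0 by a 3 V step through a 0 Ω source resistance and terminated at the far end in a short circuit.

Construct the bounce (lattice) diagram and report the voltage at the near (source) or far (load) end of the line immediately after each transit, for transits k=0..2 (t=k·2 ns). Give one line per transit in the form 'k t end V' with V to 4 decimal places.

0 0 source 3.0000
1 2 load 0.0000
2 4 source 3.0000

Γ_L=-1.000000, Γ_S=-1.000000; launch V₁=3·100/100=3.000000
k=0 src: V=3.0000
k=1 load: inc=3.000000, refl=3.000000·-1.000000=-3.0000; V=0.000000+3.000000+-3.000000=0.0000
k=2 src: inc=-3.000000, refl=-3.000000·-1.000000=3.0000; V=3.000000+-3.000000+3.000000=3.0000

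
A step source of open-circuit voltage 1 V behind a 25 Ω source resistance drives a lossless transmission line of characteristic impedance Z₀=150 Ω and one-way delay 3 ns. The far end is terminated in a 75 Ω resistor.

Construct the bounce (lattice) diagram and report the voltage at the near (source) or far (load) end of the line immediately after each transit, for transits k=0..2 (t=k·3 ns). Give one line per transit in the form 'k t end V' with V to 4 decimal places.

0 0 source 0.8571
1 3 load 0.5714
2 6 source 0.7755

Γ_L=-0.333333, Γ_S=-0.714286; launch V₁=1·150/175=0.857143
k=0 src: V=0.8571
k=1 load: inc=0.857143, refl=0.857143·-0.333333=-0.2857; V=0.000000+0.857143+-0.285714=0.5714
k=2 src: inc=-0.285714, refl=-0.285714·-0.714286=0.2041; V=0.857143+-0.285714+0.204082=0.7755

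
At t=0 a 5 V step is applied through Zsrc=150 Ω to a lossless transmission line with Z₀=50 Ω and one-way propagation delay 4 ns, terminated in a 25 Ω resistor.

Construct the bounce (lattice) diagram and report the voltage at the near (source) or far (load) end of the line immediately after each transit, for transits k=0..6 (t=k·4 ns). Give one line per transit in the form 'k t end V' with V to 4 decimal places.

0 0 source 1.2500
1 4 load 0.8333
2 8 source 0.6250
3 12 load 0.6944
4 16 source 0.7292
5 20 load 0.7176
6 24 source 0.7118

Γ_L=-0.333333, Γ_S=0.500000; launch V₁=5·50/200=1.250000
k=0 src: V=1.2500
k=1 load: inc=1.250000, refl=1.250000·-0.333333=-0.4167; V=0.000000+1.250000+-0.416667=0.8333
k=2 src: inc=-0.416667, refl=-0.416667·0.500000=-0.2083; V=1.250000+-0.416667+-0.208333=0.6250
k=3 load: inc=-0.208333, refl=-0.208333·-0.333333=0.0694; V=0.833333+-0.208333+0.069444=0.6944
k=4 src: inc=0.069444, refl=0.069444·0.500000=0.0347; V=0.625000+0.069444+0.034722=0.7292
k=5 load: inc=0.034722, refl=0.034722·-0.333333=-0.0116; V=0.694444+0.034722+-0.011574=0.7176
k=6 src: inc=-0.011574, refl=-0.011574·0.500000=-0.0058; V=0.729167+-0.011574+-0.005787=0.7118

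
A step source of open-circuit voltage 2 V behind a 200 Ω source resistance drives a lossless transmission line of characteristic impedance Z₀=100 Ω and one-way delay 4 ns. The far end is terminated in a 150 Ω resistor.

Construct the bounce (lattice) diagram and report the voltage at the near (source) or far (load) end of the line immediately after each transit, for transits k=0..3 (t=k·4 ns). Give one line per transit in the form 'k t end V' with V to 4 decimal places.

0 0 source 0.6667
1 4 load 0.8000
2 8 source 0.8444
3 12 load 0.8533

Γ_L=0.200000, Γ_S=0.333333; launch V₁=2·100/300=0.666667
k=0 src: V=0.6667
k=1 load: inc=0.666667, refl=0.666667·0.200000=0.1333; V=0.000000+0.666667+0.133333=0.8000
k=2 src: inc=0.133333, refl=0.133333·0.333333=0.0444; V=0.666667+0.133333+0.044444=0.8444
k=3 load: inc=0.044444, refl=0.044444·0.200000=0.0089; V=0.800000+0.044444+0.008889=0.8533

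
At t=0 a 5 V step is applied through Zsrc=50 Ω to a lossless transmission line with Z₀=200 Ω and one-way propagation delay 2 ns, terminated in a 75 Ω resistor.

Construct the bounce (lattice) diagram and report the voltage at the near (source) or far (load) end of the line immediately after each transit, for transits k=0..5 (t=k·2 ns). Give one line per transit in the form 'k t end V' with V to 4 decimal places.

0 0 source 4.0000
1 2 load 2.1818
2 4 source 3.2727
3 6 load 2.7769
4 8 source 3.0744
5 10 load 2.9391

Γ_L=-0.454545, Γ_S=-0.600000; launch V₁=5·200/250=4.000000
k=0 src: V=4.0000
k=1 load: inc=4.000000, refl=4.000000·-0.454545=-1.8182; V=0.000000+4.000000+-1.818182=2.1818
k=2 src: inc=-1.818182, refl=-1.818182·-0.600000=1.0909; V=4.000000+-1.818182+1.090909=3.2727
k=3 load: inc=1.090909, refl=1.090909·-0.454545=-0.4959; V=2.181818+1.090909+-0.495868=2.7769
k=4 src: inc=-0.495868, refl=-0.495868·-0.600000=0.2975; V=3.272727+-0.495868+0.297521=3.0744
k=5 load: inc=0.297521, refl=0.297521·-0.454545=-0.1352; V=2.776860+0.297521+-0.135237=2.9391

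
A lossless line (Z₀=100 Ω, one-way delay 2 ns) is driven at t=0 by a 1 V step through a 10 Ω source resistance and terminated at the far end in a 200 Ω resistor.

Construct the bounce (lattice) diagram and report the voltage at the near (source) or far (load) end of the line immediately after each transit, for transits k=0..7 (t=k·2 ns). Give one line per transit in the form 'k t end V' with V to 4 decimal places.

0 0 source 0.9091
1 2 load 1.2121
2 4 source 0.9642
3 6 load 0.8815
4 8 source 0.9492
5 10 load 0.9717
6 12 source 0.9533
7 14 load 0.9471

Γ_L=0.333333, Γ_S=-0.818182; launch V₁=1·100/110=0.909091
k=0 src: V=0.9091
k=1 load: inc=0.909091, refl=0.909091·0.333333=0.3030; V=0.000000+0.909091+0.303030=1.2121
k=2 src: inc=0.303030, refl=0.303030·-0.818182=-0.2479; V=0.909091+0.303030+-0.247934=0.9642
k=3 load: inc=-0.247934, refl=-0.247934·0.333333=-0.0826; V=1.212121+-0.247934+-0.082645=0.8815
k=4 src: inc=-0.082645, refl=-0.082645·-0.818182=0.0676; V=0.964187+-0.082645+0.067618=0.9492
k=5 load: inc=0.067618, refl=0.067618·0.333333=0.0225; V=0.881543+0.067618+0.022539=0.9717
k=6 src: inc=0.022539, refl=0.022539·-0.818182=-0.0184; V=0.949161+0.022539+-0.018441=0.9533
k=7 load: inc=-0.018441, refl=-0.018441·0.333333=-0.0061; V=0.971700+-0.018441+-0.006147=0.9471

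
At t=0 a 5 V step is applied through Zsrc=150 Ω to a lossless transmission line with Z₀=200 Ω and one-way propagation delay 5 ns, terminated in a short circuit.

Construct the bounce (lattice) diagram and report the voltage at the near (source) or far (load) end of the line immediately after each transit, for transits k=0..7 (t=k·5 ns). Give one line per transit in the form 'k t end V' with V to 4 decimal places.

Γ_L=-1.000000, Γ_S=-0.142857; launch V₁=5·200/350=2.857143
k=0 src: V=2.8571
k=1 load: inc=2.857143, refl=2.857143·-1.000000=-2.8571; V=0.000000+2.857143+-2.857143=0.0000
k=2 src: inc=-2.857143, refl=-2.857143·-0.142857=0.4082; V=2.857143+-2.857143+0.408163=0.4082
k=3 load: inc=0.408163, refl=0.408163·-1.000000=-0.4082; V=0.000000+0.408163+-0.408163=0.0000
k=4 src: inc=-0.408163, refl=-0.408163·-0.142857=0.0583; V=0.408163+-0.408163+0.058309=0.0583
k=5 load: inc=0.058309, refl=0.058309·-1.000000=-0.0583; V=0.000000+0.058309+-0.058309=0.0000
k=6 src: inc=-0.058309, refl=-0.058309·-0.142857=0.0083; V=0.058309+-0.058309+0.008330=0.0083
k=7 load: inc=0.008330, refl=0.008330·-1.000000=-0.0083; V=0.000000+0.008330+-0.008330=0.0000

0 0 source 2.8571
1 5 load 0.0000
2 10 source 0.4082
3 15 load 0.0000
4 20 source 0.0583
5 25 load 0.0000
6 30 source 0.0083
7 35 load 0.0000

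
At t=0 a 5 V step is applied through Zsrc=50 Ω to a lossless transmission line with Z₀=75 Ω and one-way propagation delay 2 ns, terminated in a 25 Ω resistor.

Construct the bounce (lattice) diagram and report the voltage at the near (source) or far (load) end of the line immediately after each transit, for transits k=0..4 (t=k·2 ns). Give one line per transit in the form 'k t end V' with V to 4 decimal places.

Γ_L=-0.500000, Γ_S=-0.200000; launch V₁=5·75/125=3.000000
k=0 src: V=3.0000
k=1 load: inc=3.000000, refl=3.000000·-0.500000=-1.5000; V=0.000000+3.000000+-1.500000=1.5000
k=2 src: inc=-1.500000, refl=-1.500000·-0.200000=0.3000; V=3.000000+-1.500000+0.300000=1.8000
k=3 load: inc=0.300000, refl=0.300000·-0.500000=-0.1500; V=1.500000+0.300000+-0.150000=1.6500
k=4 src: inc=-0.150000, refl=-0.150000·-0.200000=0.0300; V=1.800000+-0.150000+0.030000=1.6800

0 0 source 3.0000
1 2 load 1.5000
2 4 source 1.8000
3 6 load 1.6500
4 8 source 1.6800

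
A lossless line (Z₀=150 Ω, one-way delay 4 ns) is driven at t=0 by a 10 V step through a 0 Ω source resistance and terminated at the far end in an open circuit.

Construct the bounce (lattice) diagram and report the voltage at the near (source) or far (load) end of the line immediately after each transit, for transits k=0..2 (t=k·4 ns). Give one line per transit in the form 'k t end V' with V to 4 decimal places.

0 0 source 10.0000
1 4 load 20.0000
2 8 source 10.0000

Γ_L=1.000000, Γ_S=-1.000000; launch V₁=10·150/150=10.000000
k=0 src: V=10.0000
k=1 load: inc=10.000000, refl=10.000000·1.000000=10.0000; V=0.000000+10.000000+10.000000=20.0000
k=2 src: inc=10.000000, refl=10.000000·-1.000000=-10.0000; V=10.000000+10.000000+-10.000000=10.0000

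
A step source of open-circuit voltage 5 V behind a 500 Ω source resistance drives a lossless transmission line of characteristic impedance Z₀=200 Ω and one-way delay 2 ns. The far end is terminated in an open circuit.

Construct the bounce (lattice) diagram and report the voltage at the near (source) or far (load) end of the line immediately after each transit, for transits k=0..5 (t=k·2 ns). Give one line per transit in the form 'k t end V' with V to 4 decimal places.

0 0 source 1.4286
1 2 load 2.8571
2 4 source 3.4694
3 6 load 4.0816
4 8 source 4.3440
5 10 load 4.6064

Γ_L=1.000000, Γ_S=0.428571; launch V₁=5·200/700=1.428571
k=0 src: V=1.4286
k=1 load: inc=1.428571, refl=1.428571·1.000000=1.4286; V=0.000000+1.428571+1.428571=2.8571
k=2 src: inc=1.428571, refl=1.428571·0.428571=0.6122; V=1.428571+1.428571+0.612245=3.4694
k=3 load: inc=0.612245, refl=0.612245·1.000000=0.6122; V=2.857143+0.612245+0.612245=4.0816
k=4 src: inc=0.612245, refl=0.612245·0.428571=0.2624; V=3.469388+0.612245+0.262391=4.3440
k=5 load: inc=0.262391, refl=0.262391·1.000000=0.2624; V=4.081633+0.262391+0.262391=4.6064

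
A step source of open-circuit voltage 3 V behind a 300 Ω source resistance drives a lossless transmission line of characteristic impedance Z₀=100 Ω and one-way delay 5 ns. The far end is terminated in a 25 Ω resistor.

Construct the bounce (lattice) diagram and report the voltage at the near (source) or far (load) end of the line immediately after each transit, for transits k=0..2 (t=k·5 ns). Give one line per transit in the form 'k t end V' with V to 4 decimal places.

0 0 source 0.7500
1 5 load 0.3000
2 10 source 0.0750

Γ_L=-0.600000, Γ_S=0.500000; launch V₁=3·100/400=0.750000
k=0 src: V=0.7500
k=1 load: inc=0.750000, refl=0.750000·-0.600000=-0.4500; V=0.000000+0.750000+-0.450000=0.3000
k=2 src: inc=-0.450000, refl=-0.450000·0.500000=-0.2250; V=0.750000+-0.450000+-0.225000=0.0750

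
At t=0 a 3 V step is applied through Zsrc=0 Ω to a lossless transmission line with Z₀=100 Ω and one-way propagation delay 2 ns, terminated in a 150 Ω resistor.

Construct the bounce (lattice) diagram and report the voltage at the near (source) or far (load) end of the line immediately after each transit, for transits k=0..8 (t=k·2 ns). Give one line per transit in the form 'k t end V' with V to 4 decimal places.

Γ_L=0.200000, Γ_S=-1.000000; launch V₁=3·100/100=3.000000
k=0 src: V=3.0000
k=1 load: inc=3.000000, refl=3.000000·0.200000=0.6000; V=0.000000+3.000000+0.600000=3.6000
k=2 src: inc=0.600000, refl=0.600000·-1.000000=-0.6000; V=3.000000+0.600000+-0.600000=3.0000
k=3 load: inc=-0.600000, refl=-0.600000·0.200000=-0.1200; V=3.600000+-0.600000+-0.120000=2.8800
k=4 src: inc=-0.120000, refl=-0.120000·-1.000000=0.1200; V=3.000000+-0.120000+0.120000=3.0000
k=5 load: inc=0.120000, refl=0.120000·0.200000=0.0240; V=2.880000+0.120000+0.024000=3.0240
k=6 src: inc=0.024000, refl=0.024000·-1.000000=-0.0240; V=3.000000+0.024000+-0.024000=3.0000
k=7 load: inc=-0.024000, refl=-0.024000·0.200000=-0.0048; V=3.024000+-0.024000+-0.004800=2.9952
k=8 src: inc=-0.004800, refl=-0.004800·-1.000000=0.0048; V=3.000000+-0.004800+0.004800=3.0000

0 0 source 3.0000
1 2 load 3.6000
2 4 source 3.0000
3 6 load 2.8800
4 8 source 3.0000
5 10 load 3.0240
6 12 source 3.0000
7 14 load 2.9952
8 16 source 3.0000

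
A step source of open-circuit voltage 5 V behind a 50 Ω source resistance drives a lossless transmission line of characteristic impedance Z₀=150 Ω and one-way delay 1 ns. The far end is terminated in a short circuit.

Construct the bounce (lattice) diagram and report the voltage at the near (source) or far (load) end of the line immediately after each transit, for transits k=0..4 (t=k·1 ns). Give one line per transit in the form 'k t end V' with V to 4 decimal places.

Γ_L=-1.000000, Γ_S=-0.500000; launch V₁=5·150/200=3.750000
k=0 src: V=3.7500
k=1 load: inc=3.750000, refl=3.750000·-1.000000=-3.7500; V=0.000000+3.750000+-3.750000=0.0000
k=2 src: inc=-3.750000, refl=-3.750000·-0.500000=1.8750; V=3.750000+-3.750000+1.875000=1.8750
k=3 load: inc=1.875000, refl=1.875000·-1.000000=-1.8750; V=0.000000+1.875000+-1.875000=0.0000
k=4 src: inc=-1.875000, refl=-1.875000·-0.500000=0.9375; V=1.875000+-1.875000+0.937500=0.9375

0 0 source 3.7500
1 1 load 0.0000
2 2 source 1.8750
3 3 load 0.0000
4 4 source 0.9375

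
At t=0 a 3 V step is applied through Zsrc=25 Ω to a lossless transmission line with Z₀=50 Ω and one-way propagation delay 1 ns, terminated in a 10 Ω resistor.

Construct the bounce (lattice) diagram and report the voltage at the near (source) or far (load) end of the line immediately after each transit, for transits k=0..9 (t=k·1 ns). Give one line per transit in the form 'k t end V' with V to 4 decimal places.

0 0 source 2.0000
1 1 load 0.6667
2 2 source 1.1111
3 3 load 0.8148
4 4 source 0.9136
5 5 load 0.8477
6 6 source 0.8697
7 7 load 0.8551
8 8 source 0.8599
9 9 load 0.8567

Γ_L=-0.666667, Γ_S=-0.333333; launch V₁=3·50/75=2.000000
k=0 src: V=2.0000
k=1 load: inc=2.000000, refl=2.000000·-0.666667=-1.3333; V=0.000000+2.000000+-1.333333=0.6667
k=2 src: inc=-1.333333, refl=-1.333333·-0.333333=0.4444; V=2.000000+-1.333333+0.444444=1.1111
k=3 load: inc=0.444444, refl=0.444444·-0.666667=-0.2963; V=0.666667+0.444444+-0.296296=0.8148
k=4 src: inc=-0.296296, refl=-0.296296·-0.333333=0.0988; V=1.111111+-0.296296+0.098765=0.9136
k=5 load: inc=0.098765, refl=0.098765·-0.666667=-0.0658; V=0.814815+0.098765+-0.065844=0.8477
k=6 src: inc=-0.065844, refl=-0.065844·-0.333333=0.0219; V=0.913580+-0.065844+0.021948=0.8697
k=7 load: inc=0.021948, refl=0.021948·-0.666667=-0.0146; V=0.847737+0.021948+-0.014632=0.8551
k=8 src: inc=-0.014632, refl=-0.014632·-0.333333=0.0049; V=0.869684+-0.014632+0.004877=0.8599
k=9 load: inc=0.004877, refl=0.004877·-0.666667=-0.0033; V=0.855053+0.004877+-0.003252=0.8567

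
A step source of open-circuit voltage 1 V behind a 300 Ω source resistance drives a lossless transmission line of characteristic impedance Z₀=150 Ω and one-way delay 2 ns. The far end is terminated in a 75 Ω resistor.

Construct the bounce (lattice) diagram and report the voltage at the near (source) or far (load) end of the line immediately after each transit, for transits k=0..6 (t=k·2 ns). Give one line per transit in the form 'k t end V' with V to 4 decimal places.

0 0 source 0.3333
1 2 load 0.2222
2 4 source 0.1852
3 6 load 0.1975
4 8 source 0.2016
5 10 load 0.2003
6 12 source 0.1998

Γ_L=-0.333333, Γ_S=0.333333; launch V₁=1·150/450=0.333333
k=0 src: V=0.3333
k=1 load: inc=0.333333, refl=0.333333·-0.333333=-0.1111; V=0.000000+0.333333+-0.111111=0.2222
k=2 src: inc=-0.111111, refl=-0.111111·0.333333=-0.0370; V=0.333333+-0.111111+-0.037037=0.1852
k=3 load: inc=-0.037037, refl=-0.037037·-0.333333=0.0123; V=0.222222+-0.037037+0.012346=0.1975
k=4 src: inc=0.012346, refl=0.012346·0.333333=0.0041; V=0.185185+0.012346+0.004115=0.2016
k=5 load: inc=0.004115, refl=0.004115·-0.333333=-0.0014; V=0.197531+0.004115+-0.001372=0.2003
k=6 src: inc=-0.001372, refl=-0.001372·0.333333=-0.0005; V=0.201646+-0.001372+-0.000457=0.1998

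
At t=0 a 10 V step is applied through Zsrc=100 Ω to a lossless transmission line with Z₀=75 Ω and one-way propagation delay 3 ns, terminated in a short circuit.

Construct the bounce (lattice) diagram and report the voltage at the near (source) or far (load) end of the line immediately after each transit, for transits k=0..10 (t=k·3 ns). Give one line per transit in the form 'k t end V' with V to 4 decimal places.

0 0 source 4.2857
1 3 load 0.0000
2 6 source -0.6122
3 9 load 0.0000
4 12 source 0.0875
5 15 load 0.0000
6 18 source -0.0125
7 21 load 0.0000
8 24 source 0.0018
9 27 load 0.0000
10 30 source -0.0003

Γ_L=-1.000000, Γ_S=0.142857; launch V₁=10·75/175=4.285714
k=0 src: V=4.2857
k=1 load: inc=4.285714, refl=4.285714·-1.000000=-4.2857; V=0.000000+4.285714+-4.285714=0.0000
k=2 src: inc=-4.285714, refl=-4.285714·0.142857=-0.6122; V=4.285714+-4.285714+-0.612245=-0.6122
k=3 load: inc=-0.612245, refl=-0.612245·-1.000000=0.6122; V=0.000000+-0.612245+0.612245=0.0000
k=4 src: inc=0.612245, refl=0.612245·0.142857=0.0875; V=-0.612245+0.612245+0.087464=0.0875
k=5 load: inc=0.087464, refl=0.087464·-1.000000=-0.0875; V=0.000000+0.087464+-0.087464=0.0000
k=6 src: inc=-0.087464, refl=-0.087464·0.142857=-0.0125; V=0.087464+-0.087464+-0.012495=-0.0125
k=7 load: inc=-0.012495, refl=-0.012495·-1.000000=0.0125; V=0.000000+-0.012495+0.012495=0.0000
k=8 src: inc=0.012495, refl=0.012495·0.142857=0.0018; V=-0.012495+0.012495+0.001785=0.0018
k=9 load: inc=0.001785, refl=0.001785·-1.000000=-0.0018; V=0.000000+0.001785+-0.001785=0.0000
k=10 src: inc=-0.001785, refl=-0.001785·0.142857=-0.0003; V=0.001785+-0.001785+-0.000255=-0.0003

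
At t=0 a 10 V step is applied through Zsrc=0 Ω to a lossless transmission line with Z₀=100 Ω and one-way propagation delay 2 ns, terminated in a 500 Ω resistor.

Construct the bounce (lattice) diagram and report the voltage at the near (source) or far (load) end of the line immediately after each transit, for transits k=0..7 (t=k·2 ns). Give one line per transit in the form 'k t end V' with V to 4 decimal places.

0 0 source 10.0000
1 2 load 16.6667
2 4 source 10.0000
3 6 load 5.5556
4 8 source 10.0000
5 10 load 12.9630
6 12 source 10.0000
7 14 load 8.0247

Γ_L=0.666667, Γ_S=-1.000000; launch V₁=10·100/100=10.000000
k=0 src: V=10.0000
k=1 load: inc=10.000000, refl=10.000000·0.666667=6.6667; V=0.000000+10.000000+6.666667=16.6667
k=2 src: inc=6.666667, refl=6.666667·-1.000000=-6.6667; V=10.000000+6.666667+-6.666667=10.0000
k=3 load: inc=-6.666667, refl=-6.666667·0.666667=-4.4444; V=16.666667+-6.666667+-4.444444=5.5556
k=4 src: inc=-4.444444, refl=-4.444444·-1.000000=4.4444; V=10.000000+-4.444444+4.444444=10.0000
k=5 load: inc=4.444444, refl=4.444444·0.666667=2.9630; V=5.555556+4.444444+2.962963=12.9630
k=6 src: inc=2.962963, refl=2.962963·-1.000000=-2.9630; V=10.000000+2.962963+-2.962963=10.0000
k=7 load: inc=-2.962963, refl=-2.962963·0.666667=-1.9753; V=12.962963+-2.962963+-1.975309=8.0247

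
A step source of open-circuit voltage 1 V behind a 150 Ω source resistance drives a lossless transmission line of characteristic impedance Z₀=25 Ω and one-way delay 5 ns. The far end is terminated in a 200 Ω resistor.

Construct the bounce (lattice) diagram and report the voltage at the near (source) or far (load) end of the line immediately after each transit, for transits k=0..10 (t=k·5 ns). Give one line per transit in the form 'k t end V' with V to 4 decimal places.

Γ_L=0.777778, Γ_S=0.714286; launch V₁=1·25/175=0.142857
k=0 src: V=0.1429
k=1 load: inc=0.142857, refl=0.142857·0.777778=0.1111; V=0.000000+0.142857+0.111111=0.2540
k=2 src: inc=0.111111, refl=0.111111·0.714286=0.0794; V=0.142857+0.111111+0.079365=0.3333
k=3 load: inc=0.079365, refl=0.079365·0.777778=0.0617; V=0.253968+0.079365+0.061728=0.3951
k=4 src: inc=0.061728, refl=0.061728·0.714286=0.0441; V=0.333333+0.061728+0.044092=0.4392
k=5 load: inc=0.044092, refl=0.044092·0.777778=0.0343; V=0.395062+0.044092+0.034294=0.4734
k=6 src: inc=0.034294, refl=0.034294·0.714286=0.0245; V=0.439153+0.034294+0.024495=0.4979
k=7 load: inc=0.024495, refl=0.024495·0.777778=0.0191; V=0.473447+0.024495+0.019052=0.5170
k=8 src: inc=0.019052, refl=0.019052·0.714286=0.0136; V=0.497942+0.019052+0.013609=0.5306
k=9 load: inc=0.013609, refl=0.013609·0.777778=0.0106; V=0.516994+0.013609+0.010584=0.5412
k=10 src: inc=0.010584, refl=0.010584·0.714286=0.0076; V=0.530603+0.010584+0.007560=0.5487

0 0 source 0.1429
1 5 load 0.2540
2 10 source 0.3333
3 15 load 0.3951
4 20 source 0.4392
5 25 load 0.4734
6 30 source 0.4979
7 35 load 0.5170
8 40 source 0.5306
9 45 load 0.5412
10 50 source 0.5487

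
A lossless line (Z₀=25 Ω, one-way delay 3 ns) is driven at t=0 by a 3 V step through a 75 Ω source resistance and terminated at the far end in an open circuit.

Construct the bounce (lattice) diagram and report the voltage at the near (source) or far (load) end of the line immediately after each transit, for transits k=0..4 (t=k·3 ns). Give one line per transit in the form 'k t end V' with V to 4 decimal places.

0 0 source 0.7500
1 3 load 1.5000
2 6 source 1.8750
3 9 load 2.2500
4 12 source 2.4375

Γ_L=1.000000, Γ_S=0.500000; launch V₁=3·25/100=0.750000
k=0 src: V=0.7500
k=1 load: inc=0.750000, refl=0.750000·1.000000=0.7500; V=0.000000+0.750000+0.750000=1.5000
k=2 src: inc=0.750000, refl=0.750000·0.500000=0.3750; V=0.750000+0.750000+0.375000=1.8750
k=3 load: inc=0.375000, refl=0.375000·1.000000=0.3750; V=1.500000+0.375000+0.375000=2.2500
k=4 src: inc=0.375000, refl=0.375000·0.500000=0.1875; V=1.875000+0.375000+0.187500=2.4375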